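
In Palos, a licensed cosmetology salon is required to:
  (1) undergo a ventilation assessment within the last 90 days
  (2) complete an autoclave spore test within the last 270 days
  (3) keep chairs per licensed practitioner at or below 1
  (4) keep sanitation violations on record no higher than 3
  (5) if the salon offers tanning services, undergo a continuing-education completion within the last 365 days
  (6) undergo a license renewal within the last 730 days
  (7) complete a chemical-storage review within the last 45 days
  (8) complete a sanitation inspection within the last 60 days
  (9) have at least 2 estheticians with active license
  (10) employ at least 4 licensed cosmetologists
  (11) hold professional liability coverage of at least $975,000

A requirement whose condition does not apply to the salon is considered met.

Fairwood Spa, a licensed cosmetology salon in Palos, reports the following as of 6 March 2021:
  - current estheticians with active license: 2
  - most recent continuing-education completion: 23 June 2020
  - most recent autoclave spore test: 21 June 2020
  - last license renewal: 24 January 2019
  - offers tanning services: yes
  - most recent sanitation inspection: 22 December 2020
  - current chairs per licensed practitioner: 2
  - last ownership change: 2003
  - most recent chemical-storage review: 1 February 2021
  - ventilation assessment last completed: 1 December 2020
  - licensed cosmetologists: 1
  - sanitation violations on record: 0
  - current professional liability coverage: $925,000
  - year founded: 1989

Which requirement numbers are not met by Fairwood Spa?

1. ventilation assessment 95 days ago vs limit 90 → not met
2. autoclave spore test 258 days ago vs limit 270 → met
3. chairs per licensed practitioner 2 > 1 → not met
4. sanitation violations on record 0 ≤ 3 → met
5. condition 'offers tanning services' holds; continuing-education completion 256 days ago vs limit 365 → met
6. license renewal 772 days ago vs limit 730 → not met
7. chemical-storage review 33 days ago vs limit 45 → met
8. sanitation inspection 74 days ago vs limit 60 → not met
9. estheticians with active license 2 ≥ 2 → met
10. licensed cosmetologists 1 < 4 → not met
11. professional liability coverage $925,000 < $975,000 → not met
Not met: 1, 3, 6, 8, 10, 11

1, 3, 6, 8, 10, 11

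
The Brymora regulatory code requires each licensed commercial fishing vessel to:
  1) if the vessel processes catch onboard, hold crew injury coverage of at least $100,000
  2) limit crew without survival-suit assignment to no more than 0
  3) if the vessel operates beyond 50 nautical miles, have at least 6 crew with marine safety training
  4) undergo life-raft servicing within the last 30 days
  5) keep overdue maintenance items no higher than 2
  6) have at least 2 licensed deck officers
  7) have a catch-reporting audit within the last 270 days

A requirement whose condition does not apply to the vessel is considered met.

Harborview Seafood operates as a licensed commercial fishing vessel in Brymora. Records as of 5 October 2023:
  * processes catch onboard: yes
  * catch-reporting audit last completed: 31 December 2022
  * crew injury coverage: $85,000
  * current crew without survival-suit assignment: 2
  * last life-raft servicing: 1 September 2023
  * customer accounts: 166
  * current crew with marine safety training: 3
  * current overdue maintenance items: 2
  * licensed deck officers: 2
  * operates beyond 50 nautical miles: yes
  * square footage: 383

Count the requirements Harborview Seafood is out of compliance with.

5

1. condition 'processes catch onboard' holds; crew injury coverage $85,000 < $100,000 → not met
2. crew without survival-suit assignment 2 > 0 → not met
3. condition 'operates beyond 50 nautical miles' holds; crew with marine safety training 3 < 6 → not met
4. life-raft servicing 34 days ago vs limit 30 → not met
5. overdue maintenance items 2 ≤ 2 → met
6. licensed deck officers 2 ≥ 2 → met
7. catch-reporting audit 278 days ago vs limit 270 → not met
Not met: 5 of 7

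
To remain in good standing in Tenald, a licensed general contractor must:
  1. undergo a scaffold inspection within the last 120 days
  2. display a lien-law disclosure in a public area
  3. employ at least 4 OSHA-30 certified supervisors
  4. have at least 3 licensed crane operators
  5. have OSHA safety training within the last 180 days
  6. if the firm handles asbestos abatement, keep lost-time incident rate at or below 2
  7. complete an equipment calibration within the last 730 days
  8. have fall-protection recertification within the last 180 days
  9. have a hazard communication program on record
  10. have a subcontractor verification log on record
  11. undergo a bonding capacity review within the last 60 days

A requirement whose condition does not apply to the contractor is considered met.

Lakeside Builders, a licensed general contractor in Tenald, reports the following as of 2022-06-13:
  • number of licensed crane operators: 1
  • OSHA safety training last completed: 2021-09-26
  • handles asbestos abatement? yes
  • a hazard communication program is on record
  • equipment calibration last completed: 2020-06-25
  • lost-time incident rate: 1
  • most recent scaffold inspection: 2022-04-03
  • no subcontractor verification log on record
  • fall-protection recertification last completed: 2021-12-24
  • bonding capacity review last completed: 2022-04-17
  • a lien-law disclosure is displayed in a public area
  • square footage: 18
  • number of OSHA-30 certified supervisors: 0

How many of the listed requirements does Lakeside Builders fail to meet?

4

1. scaffold inspection 71 days ago vs limit 120 → met
2. lien-law disclosure present → met
3. OSHA-30 certified supervisors 0 < 4 → not met
4. licensed crane operators 1 < 3 → not met
5. OSHA safety training 260 days ago vs limit 180 → not met
6. condition 'handles asbestos abatement' holds; lost-time incident rate 1 ≤ 2 → met
7. equipment calibration 718 days ago vs limit 730 → met
8. fall-protection recertification 171 days ago vs limit 180 → met
9. hazard communication program present → met
10. subcontractor verification log absent → not met
11. bonding capacity review 57 days ago vs limit 60 → met
Not met: 4 of 11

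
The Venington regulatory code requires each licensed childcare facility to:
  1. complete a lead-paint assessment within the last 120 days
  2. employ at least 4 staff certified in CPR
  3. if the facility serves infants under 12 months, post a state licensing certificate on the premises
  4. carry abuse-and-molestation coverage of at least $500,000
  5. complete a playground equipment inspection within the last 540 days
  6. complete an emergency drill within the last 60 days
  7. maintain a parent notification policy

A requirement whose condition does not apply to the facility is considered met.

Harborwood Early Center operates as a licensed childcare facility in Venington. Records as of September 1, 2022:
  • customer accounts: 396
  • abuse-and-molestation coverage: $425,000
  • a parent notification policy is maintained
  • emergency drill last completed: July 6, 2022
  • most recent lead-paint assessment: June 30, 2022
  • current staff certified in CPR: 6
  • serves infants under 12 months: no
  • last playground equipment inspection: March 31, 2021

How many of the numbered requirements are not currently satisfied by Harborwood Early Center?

1. lead-paint assessment 63 days ago vs limit 120 → met
2. staff certified in CPR 6 ≥ 4 → met
3. condition 'serves infants under 12 months' does not hold → requirement n/a → met
4. abuse-and-molestation coverage $425,000 < $500,000 → not met
5. playground equipment inspection 519 days ago vs limit 540 → met
6. emergency drill 57 days ago vs limit 60 → met
7. parent notification policy present → met
Not met: 1 of 7

1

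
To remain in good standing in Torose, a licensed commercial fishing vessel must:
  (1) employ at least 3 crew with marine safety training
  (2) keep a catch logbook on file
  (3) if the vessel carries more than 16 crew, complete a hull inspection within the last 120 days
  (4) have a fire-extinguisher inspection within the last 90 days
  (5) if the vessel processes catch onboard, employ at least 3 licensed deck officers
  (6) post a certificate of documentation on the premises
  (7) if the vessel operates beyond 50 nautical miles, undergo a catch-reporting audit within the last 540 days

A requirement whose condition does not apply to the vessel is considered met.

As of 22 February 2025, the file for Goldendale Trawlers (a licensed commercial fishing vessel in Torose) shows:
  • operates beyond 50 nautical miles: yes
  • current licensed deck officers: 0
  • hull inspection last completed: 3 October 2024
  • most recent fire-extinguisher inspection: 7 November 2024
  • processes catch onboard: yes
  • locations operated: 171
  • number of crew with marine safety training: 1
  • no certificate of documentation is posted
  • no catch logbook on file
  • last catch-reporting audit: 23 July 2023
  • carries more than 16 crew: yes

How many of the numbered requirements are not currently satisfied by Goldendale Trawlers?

7

1. crew with marine safety training 1 < 3 → not met
2. catch logbook absent → not met
3. condition 'carries more than 16 crew' holds; hull inspection 142 days ago vs limit 120 → not met
4. fire-extinguisher inspection 107 days ago vs limit 90 → not met
5. condition 'processes catch onboard' holds; licensed deck officers 0 < 3 → not met
6. certificate of documentation absent → not met
7. condition 'operates beyond 50 nautical miles' holds; catch-reporting audit 580 days ago vs limit 540 → not met
Not met: 7 of 7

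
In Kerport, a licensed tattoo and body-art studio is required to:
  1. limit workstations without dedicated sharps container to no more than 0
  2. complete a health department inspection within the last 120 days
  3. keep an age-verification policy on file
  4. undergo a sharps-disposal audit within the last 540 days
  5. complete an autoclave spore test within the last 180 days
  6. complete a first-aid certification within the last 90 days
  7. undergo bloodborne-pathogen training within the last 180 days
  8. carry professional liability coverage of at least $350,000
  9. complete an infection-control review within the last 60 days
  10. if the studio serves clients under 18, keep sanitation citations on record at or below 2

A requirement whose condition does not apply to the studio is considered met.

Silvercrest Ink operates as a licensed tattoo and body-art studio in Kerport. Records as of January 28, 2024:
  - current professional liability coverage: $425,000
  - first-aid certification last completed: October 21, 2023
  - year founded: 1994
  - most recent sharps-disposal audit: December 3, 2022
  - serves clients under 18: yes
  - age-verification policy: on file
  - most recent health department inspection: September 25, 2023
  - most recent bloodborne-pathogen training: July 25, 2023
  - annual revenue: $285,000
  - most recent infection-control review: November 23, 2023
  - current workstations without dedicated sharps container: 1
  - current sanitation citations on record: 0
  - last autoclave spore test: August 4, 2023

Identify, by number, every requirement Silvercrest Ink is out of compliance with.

1, 2, 6, 7, 9

1. workstations without dedicated sharps container 1 > 0 → not met
2. health department inspection 125 days ago vs limit 120 → not met
3. age-verification policy present → met
4. sharps-disposal audit 421 days ago vs limit 540 → met
5. autoclave spore test 177 days ago vs limit 180 → met
6. first-aid certification 99 days ago vs limit 90 → not met
7. bloodborne-pathogen training 187 days ago vs limit 180 → not met
8. professional liability coverage $425,000 ≥ $350,000 → met
9. infection-control review 66 days ago vs limit 60 → not met
10. condition 'serves clients under 18' holds; sanitation citations on record 0 ≤ 2 → met
Not met: 1, 2, 6, 7, 9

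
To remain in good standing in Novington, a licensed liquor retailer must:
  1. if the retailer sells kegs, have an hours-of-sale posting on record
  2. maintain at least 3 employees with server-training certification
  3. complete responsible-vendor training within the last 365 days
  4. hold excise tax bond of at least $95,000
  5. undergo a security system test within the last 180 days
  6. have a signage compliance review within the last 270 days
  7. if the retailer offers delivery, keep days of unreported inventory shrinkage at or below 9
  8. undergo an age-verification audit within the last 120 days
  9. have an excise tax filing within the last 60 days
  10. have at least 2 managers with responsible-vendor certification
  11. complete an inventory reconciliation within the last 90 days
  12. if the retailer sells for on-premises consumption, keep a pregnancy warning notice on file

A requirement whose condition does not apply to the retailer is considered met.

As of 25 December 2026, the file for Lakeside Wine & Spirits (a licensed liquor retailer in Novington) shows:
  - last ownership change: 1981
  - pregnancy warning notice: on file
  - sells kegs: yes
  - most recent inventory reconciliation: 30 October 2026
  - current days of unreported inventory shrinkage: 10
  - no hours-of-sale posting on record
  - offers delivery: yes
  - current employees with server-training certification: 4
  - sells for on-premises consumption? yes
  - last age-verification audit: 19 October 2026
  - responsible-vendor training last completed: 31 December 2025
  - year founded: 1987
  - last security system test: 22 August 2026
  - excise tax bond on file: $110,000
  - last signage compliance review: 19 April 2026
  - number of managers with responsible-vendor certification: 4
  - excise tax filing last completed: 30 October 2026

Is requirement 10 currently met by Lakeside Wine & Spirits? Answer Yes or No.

10. managers with responsible-vendor certification 4 ≥ 2 → met

Yes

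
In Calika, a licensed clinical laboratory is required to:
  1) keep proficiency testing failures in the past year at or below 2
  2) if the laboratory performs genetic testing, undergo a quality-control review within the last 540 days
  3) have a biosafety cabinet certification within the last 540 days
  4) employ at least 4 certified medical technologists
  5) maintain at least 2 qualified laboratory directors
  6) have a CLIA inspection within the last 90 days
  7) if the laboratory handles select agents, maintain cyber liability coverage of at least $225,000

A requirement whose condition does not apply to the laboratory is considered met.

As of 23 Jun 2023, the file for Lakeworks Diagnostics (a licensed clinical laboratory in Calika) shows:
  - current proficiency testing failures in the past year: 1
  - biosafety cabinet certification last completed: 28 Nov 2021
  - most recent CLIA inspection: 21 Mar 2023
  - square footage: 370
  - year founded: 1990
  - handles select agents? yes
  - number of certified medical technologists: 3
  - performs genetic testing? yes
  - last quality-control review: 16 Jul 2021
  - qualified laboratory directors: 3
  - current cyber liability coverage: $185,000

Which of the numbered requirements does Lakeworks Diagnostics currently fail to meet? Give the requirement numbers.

1. proficiency testing failures in the past year 1 ≤ 2 → met
2. condition 'performs genetic testing' holds; quality-control review 707 days ago vs limit 540 → not met
3. biosafety cabinet certification 572 days ago vs limit 540 → not met
4. certified medical technologists 3 < 4 → not met
5. qualified laboratory directors 3 ≥ 2 → met
6. CLIA inspection 94 days ago vs limit 90 → not met
7. condition 'handles select agents' holds; cyber liability coverage $185,000 < $225,000 → not met
Not met: 2, 3, 4, 6, 7

2, 3, 4, 6, 7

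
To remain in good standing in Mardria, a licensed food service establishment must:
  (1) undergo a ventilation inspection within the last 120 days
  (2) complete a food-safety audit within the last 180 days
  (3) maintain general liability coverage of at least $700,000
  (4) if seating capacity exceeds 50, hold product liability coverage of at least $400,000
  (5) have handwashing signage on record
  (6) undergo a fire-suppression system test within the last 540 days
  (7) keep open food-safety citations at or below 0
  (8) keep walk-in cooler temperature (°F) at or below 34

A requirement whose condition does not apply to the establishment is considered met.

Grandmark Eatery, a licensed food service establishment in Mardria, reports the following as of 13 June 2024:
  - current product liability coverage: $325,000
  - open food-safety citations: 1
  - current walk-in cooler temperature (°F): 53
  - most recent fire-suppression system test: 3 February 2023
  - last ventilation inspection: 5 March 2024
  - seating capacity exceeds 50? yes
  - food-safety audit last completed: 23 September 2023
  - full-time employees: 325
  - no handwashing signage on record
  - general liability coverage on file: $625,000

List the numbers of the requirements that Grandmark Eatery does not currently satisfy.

1. ventilation inspection 100 days ago vs limit 120 → met
2. food-safety audit 264 days ago vs limit 180 → not met
3. general liability coverage $625,000 < $700,000 → not met
4. condition 'seating capacity exceeds 50' holds; product liability coverage $325,000 < $400,000 → not met
5. handwashing signage absent → not met
6. fire-suppression system test 496 days ago vs limit 540 → met
7. open food-safety citations 1 > 0 → not met
8. walk-in cooler temperature (°F) 53 > 34 → not met
Not met: 2, 3, 4, 5, 7, 8

2, 3, 4, 5, 7, 8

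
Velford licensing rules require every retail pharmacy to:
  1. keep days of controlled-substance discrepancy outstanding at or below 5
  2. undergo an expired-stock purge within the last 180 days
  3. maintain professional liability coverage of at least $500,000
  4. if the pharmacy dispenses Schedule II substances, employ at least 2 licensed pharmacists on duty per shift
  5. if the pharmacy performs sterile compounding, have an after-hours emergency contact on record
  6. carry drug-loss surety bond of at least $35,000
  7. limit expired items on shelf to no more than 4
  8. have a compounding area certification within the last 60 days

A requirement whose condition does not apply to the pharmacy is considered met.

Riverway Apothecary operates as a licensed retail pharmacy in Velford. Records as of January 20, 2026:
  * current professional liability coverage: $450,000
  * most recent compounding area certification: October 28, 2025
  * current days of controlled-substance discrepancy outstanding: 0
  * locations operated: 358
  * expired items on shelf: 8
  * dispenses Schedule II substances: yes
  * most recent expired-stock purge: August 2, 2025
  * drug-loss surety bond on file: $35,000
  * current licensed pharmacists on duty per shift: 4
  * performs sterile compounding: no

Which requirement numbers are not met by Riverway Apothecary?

1. days of controlled-substance discrepancy outstanding 0 ≤ 5 → met
2. expired-stock purge 171 days ago vs limit 180 → met
3. professional liability coverage $450,000 < $500,000 → not met
4. condition 'dispenses Schedule II substances' holds; licensed pharmacists on duty per shift 4 ≥ 2 → met
5. condition 'performs sterile compounding' does not hold → requirement n/a → met
6. drug-loss surety bond $35,000 ≥ $35,000 → met
7. expired items on shelf 8 > 4 → not met
8. compounding area certification 84 days ago vs limit 60 → not met
Not met: 3, 7, 8

3, 7, 8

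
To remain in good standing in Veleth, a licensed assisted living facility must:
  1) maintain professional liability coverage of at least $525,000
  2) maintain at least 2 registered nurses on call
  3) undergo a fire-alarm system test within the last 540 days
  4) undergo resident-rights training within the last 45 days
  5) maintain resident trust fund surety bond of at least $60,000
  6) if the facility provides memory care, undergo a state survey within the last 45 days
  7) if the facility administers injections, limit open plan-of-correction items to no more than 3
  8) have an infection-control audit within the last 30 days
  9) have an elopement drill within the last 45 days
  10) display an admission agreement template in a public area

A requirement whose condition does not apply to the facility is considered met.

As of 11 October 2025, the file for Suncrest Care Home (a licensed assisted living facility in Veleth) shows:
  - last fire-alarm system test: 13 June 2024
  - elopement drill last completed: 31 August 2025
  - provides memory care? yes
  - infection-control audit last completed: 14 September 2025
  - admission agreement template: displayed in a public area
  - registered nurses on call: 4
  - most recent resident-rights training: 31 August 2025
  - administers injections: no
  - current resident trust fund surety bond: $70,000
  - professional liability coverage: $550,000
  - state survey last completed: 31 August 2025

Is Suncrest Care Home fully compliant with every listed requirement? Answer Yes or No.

Yes

1. professional liability coverage $550,000 ≥ $525,000 → met
2. registered nurses on call 4 ≥ 2 → met
3. fire-alarm system test 485 days ago vs limit 540 → met
4. resident-rights training 41 days ago vs limit 45 → met
5. resident trust fund surety bond $70,000 ≥ $60,000 → met
6. condition 'provides memory care' holds; state survey 41 days ago vs limit 45 → met
7. condition 'administers injections' does not hold → requirement n/a → met
8. infection-control audit 27 days ago vs limit 30 → met
9. elopement drill 41 days ago vs limit 45 → met
10. admission agreement template present → met
All met.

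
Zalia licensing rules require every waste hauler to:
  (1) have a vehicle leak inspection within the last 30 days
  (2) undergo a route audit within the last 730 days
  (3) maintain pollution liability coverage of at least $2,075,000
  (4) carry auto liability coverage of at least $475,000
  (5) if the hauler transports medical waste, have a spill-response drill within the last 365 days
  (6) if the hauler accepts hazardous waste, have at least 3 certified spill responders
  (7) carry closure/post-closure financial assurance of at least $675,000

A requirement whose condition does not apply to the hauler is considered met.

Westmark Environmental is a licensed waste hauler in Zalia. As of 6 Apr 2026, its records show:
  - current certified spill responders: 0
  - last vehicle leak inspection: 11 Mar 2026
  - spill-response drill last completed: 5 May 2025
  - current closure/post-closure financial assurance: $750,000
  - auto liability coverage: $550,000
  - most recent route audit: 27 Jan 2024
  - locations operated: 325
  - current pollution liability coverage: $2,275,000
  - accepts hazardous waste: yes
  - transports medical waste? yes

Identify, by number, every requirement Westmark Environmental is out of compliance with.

1. vehicle leak inspection 26 days ago vs limit 30 → met
2. route audit 800 days ago vs limit 730 → not met
3. pollution liability coverage $2,275,000 ≥ $2,075,000 → met
4. auto liability coverage $550,000 ≥ $475,000 → met
5. condition 'transports medical waste' holds; spill-response drill 336 days ago vs limit 365 → met
6. condition 'accepts hazardous waste' holds; certified spill responders 0 < 3 → not met
7. closure/post-closure financial assurance $750,000 ≥ $675,000 → met
Not met: 2, 6

2, 6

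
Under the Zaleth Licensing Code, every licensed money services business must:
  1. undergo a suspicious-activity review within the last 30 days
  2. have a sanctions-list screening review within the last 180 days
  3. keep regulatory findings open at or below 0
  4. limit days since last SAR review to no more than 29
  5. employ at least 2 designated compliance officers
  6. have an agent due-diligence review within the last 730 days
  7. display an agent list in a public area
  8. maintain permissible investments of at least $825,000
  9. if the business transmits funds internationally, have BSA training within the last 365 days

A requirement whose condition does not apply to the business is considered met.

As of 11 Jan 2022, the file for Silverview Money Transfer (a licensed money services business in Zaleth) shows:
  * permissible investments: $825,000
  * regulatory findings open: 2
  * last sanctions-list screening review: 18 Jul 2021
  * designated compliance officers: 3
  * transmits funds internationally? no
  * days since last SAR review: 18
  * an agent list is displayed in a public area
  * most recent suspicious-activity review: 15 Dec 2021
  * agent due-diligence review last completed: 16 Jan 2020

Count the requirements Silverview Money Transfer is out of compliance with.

1. suspicious-activity review 27 days ago vs limit 30 → met
2. sanctions-list screening review 177 days ago vs limit 180 → met
3. regulatory findings open 2 > 0 → not met
4. days since last SAR review 18 ≤ 29 → met
5. designated compliance officers 3 ≥ 2 → met
6. agent due-diligence review 726 days ago vs limit 730 → met
7. agent list present → met
8. permissible investments $825,000 ≥ $825,000 → met
9. condition 'transmits funds internationally' does not hold → requirement n/a → met
Not met: 1 of 9

1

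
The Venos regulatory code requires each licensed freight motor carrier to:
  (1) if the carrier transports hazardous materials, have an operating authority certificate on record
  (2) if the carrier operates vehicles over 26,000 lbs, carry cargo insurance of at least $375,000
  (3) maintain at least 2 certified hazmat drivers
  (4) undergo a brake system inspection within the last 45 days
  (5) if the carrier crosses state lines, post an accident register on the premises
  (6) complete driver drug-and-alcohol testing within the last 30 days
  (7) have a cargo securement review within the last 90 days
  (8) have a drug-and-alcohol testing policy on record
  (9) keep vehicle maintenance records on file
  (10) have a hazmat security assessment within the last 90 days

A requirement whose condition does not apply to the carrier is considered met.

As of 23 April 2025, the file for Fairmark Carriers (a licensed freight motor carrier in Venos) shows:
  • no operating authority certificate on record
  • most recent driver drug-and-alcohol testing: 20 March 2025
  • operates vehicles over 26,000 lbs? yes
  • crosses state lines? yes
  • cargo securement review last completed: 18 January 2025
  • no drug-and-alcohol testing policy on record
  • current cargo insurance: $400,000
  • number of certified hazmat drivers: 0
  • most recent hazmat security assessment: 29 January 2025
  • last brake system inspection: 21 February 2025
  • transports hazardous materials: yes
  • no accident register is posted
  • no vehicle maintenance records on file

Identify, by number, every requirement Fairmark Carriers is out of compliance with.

1, 3, 4, 5, 6, 7, 8, 9

1. condition 'transports hazardous materials' holds; operating authority certificate absent → not met
2. condition 'operates vehicles over 26,000 lbs' holds; cargo insurance $400,000 ≥ $375,000 → met
3. certified hazmat drivers 0 < 2 → not met
4. brake system inspection 61 days ago vs limit 45 → not met
5. condition 'crosses state lines' holds; accident register absent → not met
6. driver drug-and-alcohol testing 34 days ago vs limit 30 → not met
7. cargo securement review 95 days ago vs limit 90 → not met
8. drug-and-alcohol testing policy absent → not met
9. vehicle maintenance records absent → not met
10. hazmat security assessment 84 days ago vs limit 90 → met
Not met: 1, 3, 4, 5, 6, 7, 8, 9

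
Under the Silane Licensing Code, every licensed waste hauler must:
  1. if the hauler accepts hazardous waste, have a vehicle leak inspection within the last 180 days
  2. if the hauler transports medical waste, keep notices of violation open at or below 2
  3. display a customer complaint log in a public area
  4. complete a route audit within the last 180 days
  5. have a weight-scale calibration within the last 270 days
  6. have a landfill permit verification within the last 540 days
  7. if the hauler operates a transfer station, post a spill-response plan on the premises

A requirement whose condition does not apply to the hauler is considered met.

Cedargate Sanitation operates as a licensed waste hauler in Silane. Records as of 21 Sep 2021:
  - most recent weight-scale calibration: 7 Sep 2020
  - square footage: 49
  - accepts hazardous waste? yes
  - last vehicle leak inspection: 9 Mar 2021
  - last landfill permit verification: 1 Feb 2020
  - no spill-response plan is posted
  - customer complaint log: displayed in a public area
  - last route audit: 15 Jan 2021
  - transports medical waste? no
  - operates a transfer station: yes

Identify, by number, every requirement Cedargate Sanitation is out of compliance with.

1. condition 'accepts hazardous waste' holds; vehicle leak inspection 196 days ago vs limit 180 → not met
2. condition 'transports medical waste' does not hold → requirement n/a → met
3. customer complaint log present → met
4. route audit 249 days ago vs limit 180 → not met
5. weight-scale calibration 379 days ago vs limit 270 → not met
6. landfill permit verification 598 days ago vs limit 540 → not met
7. condition 'operates a transfer station' holds; spill-response plan absent → not met
Not met: 1, 4, 5, 6, 7

1, 4, 5, 6, 7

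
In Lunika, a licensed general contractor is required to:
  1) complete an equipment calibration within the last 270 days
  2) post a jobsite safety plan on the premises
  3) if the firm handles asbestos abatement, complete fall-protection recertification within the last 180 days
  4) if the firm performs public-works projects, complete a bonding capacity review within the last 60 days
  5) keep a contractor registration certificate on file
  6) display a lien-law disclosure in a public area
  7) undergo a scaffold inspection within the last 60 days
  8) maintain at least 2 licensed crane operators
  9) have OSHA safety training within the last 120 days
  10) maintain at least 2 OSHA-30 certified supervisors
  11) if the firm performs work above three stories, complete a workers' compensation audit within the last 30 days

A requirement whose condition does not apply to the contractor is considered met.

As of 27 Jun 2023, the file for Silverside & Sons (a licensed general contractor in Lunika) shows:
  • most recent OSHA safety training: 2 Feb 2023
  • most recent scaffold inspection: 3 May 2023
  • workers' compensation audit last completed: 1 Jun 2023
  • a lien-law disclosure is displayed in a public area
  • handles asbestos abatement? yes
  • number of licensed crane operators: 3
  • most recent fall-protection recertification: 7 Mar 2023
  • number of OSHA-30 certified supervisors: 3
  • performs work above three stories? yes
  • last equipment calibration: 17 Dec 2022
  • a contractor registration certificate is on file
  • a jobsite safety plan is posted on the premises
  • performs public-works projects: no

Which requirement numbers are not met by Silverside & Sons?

1. equipment calibration 192 days ago vs limit 270 → met
2. jobsite safety plan present → met
3. condition 'handles asbestos abatement' holds; fall-protection recertification 112 days ago vs limit 180 → met
4. condition 'performs public-works projects' does not hold → requirement n/a → met
5. contractor registration certificate present → met
6. lien-law disclosure present → met
7. scaffold inspection 55 days ago vs limit 60 → met
8. licensed crane operators 3 ≥ 2 → met
9. OSHA safety training 145 days ago vs limit 120 → not met
10. OSHA-30 certified supervisors 3 ≥ 2 → met
11. condition 'performs work above three stories' holds; workers' compensation audit 26 days ago vs limit 30 → met
Not met: 9

9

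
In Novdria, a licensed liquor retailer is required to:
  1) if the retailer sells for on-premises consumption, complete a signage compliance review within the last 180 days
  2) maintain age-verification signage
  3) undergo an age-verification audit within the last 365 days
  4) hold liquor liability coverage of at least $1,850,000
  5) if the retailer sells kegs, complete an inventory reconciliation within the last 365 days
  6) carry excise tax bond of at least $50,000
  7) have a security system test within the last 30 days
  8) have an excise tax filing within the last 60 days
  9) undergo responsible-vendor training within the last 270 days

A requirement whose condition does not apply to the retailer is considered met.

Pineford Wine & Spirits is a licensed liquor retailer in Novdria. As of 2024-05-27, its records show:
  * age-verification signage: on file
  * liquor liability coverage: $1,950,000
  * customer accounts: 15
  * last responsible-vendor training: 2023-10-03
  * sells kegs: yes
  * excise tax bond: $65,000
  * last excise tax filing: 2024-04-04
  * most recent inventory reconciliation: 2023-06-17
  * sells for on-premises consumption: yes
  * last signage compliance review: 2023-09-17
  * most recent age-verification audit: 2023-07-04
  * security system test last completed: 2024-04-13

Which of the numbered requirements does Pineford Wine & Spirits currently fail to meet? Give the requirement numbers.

1, 7

1. condition 'sells for on-premises consumption' holds; signage compliance review 253 days ago vs limit 180 → not met
2. age-verification signage present → met
3. age-verification audit 328 days ago vs limit 365 → met
4. liquor liability coverage $1,950,000 ≥ $1,850,000 → met
5. condition 'sells kegs' holds; inventory reconciliation 345 days ago vs limit 365 → met
6. excise tax bond $65,000 ≥ $50,000 → met
7. security system test 44 days ago vs limit 30 → not met
8. excise tax filing 53 days ago vs limit 60 → met
9. responsible-vendor training 237 days ago vs limit 270 → met
Not met: 1, 7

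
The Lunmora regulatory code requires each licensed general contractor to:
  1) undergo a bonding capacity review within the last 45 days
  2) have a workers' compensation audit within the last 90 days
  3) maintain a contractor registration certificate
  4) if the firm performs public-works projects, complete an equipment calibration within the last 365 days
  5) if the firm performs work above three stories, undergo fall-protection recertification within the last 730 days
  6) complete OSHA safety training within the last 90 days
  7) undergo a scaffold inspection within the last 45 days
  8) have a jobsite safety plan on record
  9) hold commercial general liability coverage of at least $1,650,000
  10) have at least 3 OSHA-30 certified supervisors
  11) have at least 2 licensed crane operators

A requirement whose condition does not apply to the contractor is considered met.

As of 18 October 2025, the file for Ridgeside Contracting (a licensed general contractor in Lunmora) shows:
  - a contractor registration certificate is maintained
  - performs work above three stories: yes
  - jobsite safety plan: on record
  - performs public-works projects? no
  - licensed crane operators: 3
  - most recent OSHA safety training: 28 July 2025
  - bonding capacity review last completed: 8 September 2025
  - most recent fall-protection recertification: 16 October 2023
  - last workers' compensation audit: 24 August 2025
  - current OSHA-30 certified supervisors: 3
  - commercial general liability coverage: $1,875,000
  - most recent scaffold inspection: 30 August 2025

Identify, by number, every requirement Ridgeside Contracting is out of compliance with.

5, 7

1. bonding capacity review 40 days ago vs limit 45 → met
2. workers' compensation audit 55 days ago vs limit 90 → met
3. contractor registration certificate present → met
4. condition 'performs public-works projects' does not hold → requirement n/a → met
5. condition 'performs work above three stories' holds; fall-protection recertification 733 days ago vs limit 730 → not met
6. OSHA safety training 82 days ago vs limit 90 → met
7. scaffold inspection 49 days ago vs limit 45 → not met
8. jobsite safety plan present → met
9. commercial general liability coverage $1,875,000 ≥ $1,650,000 → met
10. OSHA-30 certified supervisors 3 ≥ 3 → met
11. licensed crane operators 3 ≥ 2 → met
Not met: 5, 7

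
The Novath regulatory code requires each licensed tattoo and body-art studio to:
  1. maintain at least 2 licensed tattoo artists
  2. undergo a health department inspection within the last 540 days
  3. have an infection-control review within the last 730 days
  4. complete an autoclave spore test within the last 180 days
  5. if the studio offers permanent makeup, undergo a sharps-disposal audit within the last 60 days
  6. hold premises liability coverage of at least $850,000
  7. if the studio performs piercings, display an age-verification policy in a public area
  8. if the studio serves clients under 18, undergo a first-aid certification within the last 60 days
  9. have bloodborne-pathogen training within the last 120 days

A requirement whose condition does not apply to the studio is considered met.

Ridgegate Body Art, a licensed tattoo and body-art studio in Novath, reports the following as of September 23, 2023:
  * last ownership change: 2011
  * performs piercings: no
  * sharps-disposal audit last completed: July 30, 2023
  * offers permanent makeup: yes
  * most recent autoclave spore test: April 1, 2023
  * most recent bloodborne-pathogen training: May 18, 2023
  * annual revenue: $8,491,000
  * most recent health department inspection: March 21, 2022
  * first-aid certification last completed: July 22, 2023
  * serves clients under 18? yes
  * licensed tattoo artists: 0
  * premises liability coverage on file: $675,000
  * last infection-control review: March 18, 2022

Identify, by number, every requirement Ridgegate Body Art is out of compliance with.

1. licensed tattoo artists 0 < 2 → not met
2. health department inspection 551 days ago vs limit 540 → not met
3. infection-control review 554 days ago vs limit 730 → met
4. autoclave spore test 175 days ago vs limit 180 → met
5. condition 'offers permanent makeup' holds; sharps-disposal audit 55 days ago vs limit 60 → met
6. premises liability coverage $675,000 < $850,000 → not met
7. condition 'performs piercings' does not hold → requirement n/a → met
8. condition 'serves clients under 18' holds; first-aid certification 63 days ago vs limit 60 → not met
9. bloodborne-pathogen training 128 days ago vs limit 120 → not met
Not met: 1, 2, 6, 8, 9

1, 2, 6, 8, 9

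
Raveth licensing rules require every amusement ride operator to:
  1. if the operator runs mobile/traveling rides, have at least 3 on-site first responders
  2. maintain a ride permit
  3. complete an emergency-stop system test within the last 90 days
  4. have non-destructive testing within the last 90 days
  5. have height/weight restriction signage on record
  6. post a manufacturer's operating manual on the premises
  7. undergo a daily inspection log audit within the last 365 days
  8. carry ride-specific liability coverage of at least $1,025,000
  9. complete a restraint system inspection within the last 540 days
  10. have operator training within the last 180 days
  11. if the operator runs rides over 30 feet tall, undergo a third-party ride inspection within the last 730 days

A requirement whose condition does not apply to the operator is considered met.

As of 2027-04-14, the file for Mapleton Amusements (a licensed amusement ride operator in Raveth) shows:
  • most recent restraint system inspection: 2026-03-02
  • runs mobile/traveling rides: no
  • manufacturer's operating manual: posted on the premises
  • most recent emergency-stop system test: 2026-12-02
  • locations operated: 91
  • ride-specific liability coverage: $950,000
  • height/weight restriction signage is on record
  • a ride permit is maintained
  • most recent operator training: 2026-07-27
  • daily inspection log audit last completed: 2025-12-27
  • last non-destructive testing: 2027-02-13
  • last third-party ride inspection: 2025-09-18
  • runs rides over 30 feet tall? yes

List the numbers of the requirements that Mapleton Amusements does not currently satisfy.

3, 7, 8, 10

1. condition 'runs mobile/traveling rides' does not hold → requirement n/a → met
2. ride permit present → met
3. emergency-stop system test 133 days ago vs limit 90 → not met
4. non-destructive testing 60 days ago vs limit 90 → met
5. height/weight restriction signage present → met
6. manufacturer's operating manual present → met
7. daily inspection log audit 473 days ago vs limit 365 → not met
8. ride-specific liability coverage $950,000 < $1,025,000 → not met
9. restraint system inspection 408 days ago vs limit 540 → met
10. operator training 261 days ago vs limit 180 → not met
11. condition 'runs rides over 30 feet tall' holds; third-party ride inspection 573 days ago vs limit 730 → met
Not met: 3, 7, 8, 10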